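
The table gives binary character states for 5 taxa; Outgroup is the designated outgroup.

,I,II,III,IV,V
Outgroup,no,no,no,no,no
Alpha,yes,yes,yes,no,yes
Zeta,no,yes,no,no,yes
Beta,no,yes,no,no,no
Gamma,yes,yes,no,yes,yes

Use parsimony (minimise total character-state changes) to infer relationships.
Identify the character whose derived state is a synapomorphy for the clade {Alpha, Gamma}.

I

The outgroup has state 'no' for every character, so 'yes' is the derived state throughout.
Only Alpha and Gamma show the derived state 'yes' for I, supporting them as a clade.
II (derived state 'yes') is shared by all ingroup taxa — unites the whole ingroup.
III (derived state 'yes') is unique to Alpha (autapomorphy; uninformative for grouping).
IV: derived state 'yes' in Gamma only — an autapomorphy, so it tells us nothing about relationships among taxa.
Only Alpha, Gamma, and Zeta show the derived state 'yes' for V, supporting them as a clade.
Most parsimonious ingroup topology: (((Alpha,Gamma),Zeta),Beta).
The clade {Alpha, Gamma} is supported by I: its derived state 'yes' occurs in exactly those taxa and in no other taxon (including the outgroup).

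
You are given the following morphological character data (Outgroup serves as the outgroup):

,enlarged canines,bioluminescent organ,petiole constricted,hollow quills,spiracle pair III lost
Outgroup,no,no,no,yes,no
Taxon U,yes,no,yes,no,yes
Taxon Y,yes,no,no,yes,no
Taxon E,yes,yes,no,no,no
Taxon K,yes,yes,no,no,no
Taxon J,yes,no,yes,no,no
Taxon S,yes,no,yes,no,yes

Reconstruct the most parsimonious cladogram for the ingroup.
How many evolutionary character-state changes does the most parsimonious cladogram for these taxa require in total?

5

Character polarity is set by the outgroup: the derived state is whichever differs from the outgroup's state, so for hollow quills the derived state is 'no', and for the remaining characters it is 'yes'.
All ingroup taxa share the derived state 'yes' for enlarged canines; it defines the ingroup but does not resolve relationships within it.
bioluminescent organ (derived state 'yes') is shared by Taxon E and Taxon K — a synapomorphy uniting that clade.
petiole constricted (derived state 'yes') is shared by Taxon J, Taxon S, and Taxon U — a synapomorphy uniting that clade.
hollow quills (derived state 'no') is shared by Taxon E, Taxon J, Taxon K, Taxon S, and Taxon U — a synapomorphy uniting that clade.
spiracle pair III lost: derived state 'yes' in Taxon S and Taxon U only — synapomorphy for {Taxon S, Taxon U}.
Most parsimonious ingroup topology: ((((Taxon U,Taxon S),Taxon J),(Taxon E,Taxon K)),Taxon Y).
Changes per character on this tree: enlarged canines: 1; bioluminescent organ: 1; petiole constricted: 1; hollow quills: 1; spiracle pair III lost: 1.
Total = 5.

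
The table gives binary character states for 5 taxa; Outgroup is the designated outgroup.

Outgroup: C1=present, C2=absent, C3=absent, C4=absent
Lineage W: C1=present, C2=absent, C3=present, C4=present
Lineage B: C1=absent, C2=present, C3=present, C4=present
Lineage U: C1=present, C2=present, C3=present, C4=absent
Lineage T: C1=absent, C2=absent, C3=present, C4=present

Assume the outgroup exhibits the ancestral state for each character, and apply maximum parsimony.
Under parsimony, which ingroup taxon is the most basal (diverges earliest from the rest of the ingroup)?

Lineage U

Character polarity is set by the outgroup: the derived state is whichever differs from the outgroup's state, so for C1 the derived state is 'absent', and for the remaining characters it is 'present'.
C1 (derived state 'absent') is shared by Lineage B and Lineage T — a synapomorphy uniting that clade.
C2 (state 'present') occurs in Lineage B and Lineage U but conflicts with the nesting implied by the other characters — most parsimoniously interpreted as homoplasy.
C3 (derived state 'present') is shared by all ingroup taxa — unites the whole ingroup.
C4 (derived state 'present') is shared by Lineage B, Lineage T, and Lineage W — a synapomorphy uniting that clade.
Most parsimonious ingroup topology: ((Lineage W,(Lineage B,Lineage T)),Lineage U).
Lineage U is sister to the clade containing all other ingroup taxa, so it is the earliest-diverging (most basal) ingroup lineage.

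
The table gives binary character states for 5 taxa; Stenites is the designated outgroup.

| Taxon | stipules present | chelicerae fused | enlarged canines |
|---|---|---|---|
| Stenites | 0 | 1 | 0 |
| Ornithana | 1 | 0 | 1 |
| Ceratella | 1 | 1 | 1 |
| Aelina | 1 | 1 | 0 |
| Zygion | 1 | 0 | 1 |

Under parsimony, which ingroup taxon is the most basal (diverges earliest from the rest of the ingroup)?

Character polarity is set by the outgroup: the derived state is whichever differs from the outgroup's state, so for chelicerae fused the derived state is '0', and for the remaining characters it is '1'.
All ingroup taxa share the derived state '1' for stipules present; it defines the ingroup but does not resolve relationships within it.
chelicerae fused (derived state '0') is shared by Ornithana and Zygion — a synapomorphy uniting that clade.
Only Ceratella, Ornithana, and Zygion show the derived state '1' for enlarged canines, supporting them as a clade.
Most parsimonious ingroup topology: (((Ornithana,Zygion),Ceratella),Aelina).
Aelina is sister to the clade containing all other ingroup taxa, so it is the earliest-diverging (most basal) ingroup lineage.

Aelina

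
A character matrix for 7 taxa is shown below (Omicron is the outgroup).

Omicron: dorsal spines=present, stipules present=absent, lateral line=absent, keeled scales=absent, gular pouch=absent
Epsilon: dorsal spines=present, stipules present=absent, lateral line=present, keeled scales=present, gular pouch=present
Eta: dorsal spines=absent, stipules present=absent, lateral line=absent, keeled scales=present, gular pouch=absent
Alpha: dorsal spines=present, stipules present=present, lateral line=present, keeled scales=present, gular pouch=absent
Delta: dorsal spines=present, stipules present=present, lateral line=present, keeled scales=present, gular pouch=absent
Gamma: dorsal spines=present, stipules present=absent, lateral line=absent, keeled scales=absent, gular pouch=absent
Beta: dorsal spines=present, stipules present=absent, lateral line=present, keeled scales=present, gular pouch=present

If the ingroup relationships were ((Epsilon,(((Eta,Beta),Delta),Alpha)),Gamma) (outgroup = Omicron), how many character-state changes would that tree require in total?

Map each character onto ((Epsilon,(((Eta,Beta),Delta),Alpha)),Gamma) (rooted by Omicron) and count the minimum state changes it requires (Fitch parsimony):
dorsal spines: 1; stipules present: 2; lateral line: 2; keeled scales: 1; gular pouch: 2.
Total tree length = 8.

8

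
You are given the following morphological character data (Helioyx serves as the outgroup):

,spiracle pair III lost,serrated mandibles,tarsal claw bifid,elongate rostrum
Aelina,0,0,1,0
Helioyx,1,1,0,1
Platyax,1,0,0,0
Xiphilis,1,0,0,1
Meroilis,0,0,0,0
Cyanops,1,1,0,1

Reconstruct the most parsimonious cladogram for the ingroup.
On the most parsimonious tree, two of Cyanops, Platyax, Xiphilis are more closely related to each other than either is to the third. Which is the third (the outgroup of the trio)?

Cyanops

Character polarity is set by the outgroup: the derived state is whichever differs from the outgroup's state, so for spiracle pair III lost, serrated mandibles, elongate rostrum the derived state is '0', and for the remaining characters it is '1'.
spiracle pair III lost (derived state '0') is shared by Aelina and Meroilis — a synapomorphy uniting that clade.
Only Aelina, Meroilis, Platyax, and Xiphilis show the derived state '0' for serrated mandibles, supporting them as a clade.
tarsal claw bifid (derived state '1') is unique to Aelina (autapomorphy; uninformative for grouping).
elongate rostrum (derived state '0') is shared by Aelina, Meroilis, and Platyax — a synapomorphy uniting that clade.
Most parsimonious ingroup topology: (((Platyax,(Aelina,Meroilis)),Xiphilis),Cyanops).
Xiphilis and Platyax share a more recent common ancestor with each other than either does with Cyanops, so Cyanops is the least closely related of the three.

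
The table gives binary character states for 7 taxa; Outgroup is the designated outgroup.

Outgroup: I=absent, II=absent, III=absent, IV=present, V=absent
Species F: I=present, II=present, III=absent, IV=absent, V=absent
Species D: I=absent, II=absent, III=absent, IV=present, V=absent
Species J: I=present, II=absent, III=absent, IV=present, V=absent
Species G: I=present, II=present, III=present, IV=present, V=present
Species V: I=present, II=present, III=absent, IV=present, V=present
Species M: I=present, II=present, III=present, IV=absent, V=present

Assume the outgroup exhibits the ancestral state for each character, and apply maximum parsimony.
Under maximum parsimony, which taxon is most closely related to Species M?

Character polarity is set by the outgroup: the derived state is whichever differs from the outgroup's state, so for IV the derived state is 'absent', and for the remaining characters it is 'present'.
Only Species F, Species G, Species J, Species M, and Species V show the derived state 'present' for I, supporting them as a clade.
Only Species F, Species G, Species M, and Species V show the derived state 'present' for II, supporting them as a clade.
III (derived state 'present') is shared by Species G and Species M — a synapomorphy uniting that clade.
IV groups Species F and Species M, which is incompatible with the clades supported by the remaining characters; treating it as convergent (homoplasy) costs fewer steps than any alternative tree.
V: derived state 'present' in Species G, Species M, and Species V only — synapomorphy for {Species G, Species M, Species V}.
Most parsimonious ingroup topology: (((Species F,((Species G,Species M),Species V)),Species J),Species D).
Species M and Species G form a cherry on this tree, so they are sister taxa.

Species G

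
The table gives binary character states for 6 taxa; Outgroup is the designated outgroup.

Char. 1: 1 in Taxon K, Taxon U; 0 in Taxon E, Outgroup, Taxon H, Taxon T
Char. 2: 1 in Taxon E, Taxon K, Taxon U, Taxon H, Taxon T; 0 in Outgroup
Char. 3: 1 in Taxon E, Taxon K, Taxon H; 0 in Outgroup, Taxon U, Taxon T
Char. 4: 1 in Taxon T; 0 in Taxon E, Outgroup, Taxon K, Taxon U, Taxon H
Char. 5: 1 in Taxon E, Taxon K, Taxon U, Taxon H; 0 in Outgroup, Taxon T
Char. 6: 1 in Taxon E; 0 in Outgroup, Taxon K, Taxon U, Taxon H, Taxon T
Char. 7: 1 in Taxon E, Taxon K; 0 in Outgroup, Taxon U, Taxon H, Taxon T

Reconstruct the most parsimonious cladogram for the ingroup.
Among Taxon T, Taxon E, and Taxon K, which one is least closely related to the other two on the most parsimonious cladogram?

Taxon T

The outgroup has state '0' for every character, so '1' is the derived state throughout.
Char. 1 groups Taxon K and Taxon U, which is incompatible with the clades supported by the remaining characters; treating it as convergent (homoplasy) costs fewer steps than any alternative tree.
Char. 2 (derived state '1') is shared by all ingroup taxa — unites the whole ingroup.
Only Taxon E, Taxon H, and Taxon K show the derived state '1' for Char. 3, supporting them as a clade.
Char. 4: derived state '1' in Taxon T only — an autapomorphy, so it tells us nothing about relationships among taxa.
Only Taxon E, Taxon H, Taxon K, and Taxon U show the derived state '1' for Char. 5, supporting them as a clade.
Char. 6: derived state '1' in Taxon E only — an autapomorphy, so it tells us nothing about relationships among taxa.
Only Taxon E and Taxon K show the derived state '1' for Char. 7, supporting them as a clade.
Most parsimonious ingroup topology: ((((Taxon E,Taxon K),Taxon H),Taxon U),Taxon T).
Taxon E and Taxon K share a more recent common ancestor with each other than either does with Taxon T, so Taxon T is the least closely related of the three.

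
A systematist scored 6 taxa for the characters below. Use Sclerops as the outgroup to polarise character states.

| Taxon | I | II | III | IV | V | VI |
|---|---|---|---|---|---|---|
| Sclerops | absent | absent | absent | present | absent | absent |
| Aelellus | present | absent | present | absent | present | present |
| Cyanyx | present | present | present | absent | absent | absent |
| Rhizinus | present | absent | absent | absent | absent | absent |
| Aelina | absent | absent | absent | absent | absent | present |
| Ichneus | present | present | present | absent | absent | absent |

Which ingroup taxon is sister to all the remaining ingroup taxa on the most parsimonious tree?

Character polarity is set by the outgroup: the derived state is whichever differs from the outgroup's state, so for IV the derived state is 'absent', and for the remaining characters it is 'present'.
Only Aelellus, Cyanyx, Ichneus, and Rhizinus show the derived state 'present' for I, supporting them as a clade.
Only Cyanyx and Ichneus show the derived state 'present' for II, supporting them as a clade.
III: derived state 'present' in Aelellus, Cyanyx, and Ichneus only — synapomorphy for {Aelellus, Cyanyx, Ichneus}.
IV (derived state 'absent') is shared by all ingroup taxa — unites the whole ingroup.
V (derived state 'present') is unique to Aelellus (autapomorphy; uninformative for grouping).
VI (state 'present') occurs in Aelellus and Aelina but conflicts with the nesting implied by the other characters — most parsimoniously interpreted as homoplasy.
Most parsimonious ingroup topology: (((Aelellus,(Cyanyx,Ichneus)),Rhizinus),Aelina).
Aelina is sister to the clade containing all other ingroup taxa, so it is the earliest-diverging (most basal) ingroup lineage.

Aelina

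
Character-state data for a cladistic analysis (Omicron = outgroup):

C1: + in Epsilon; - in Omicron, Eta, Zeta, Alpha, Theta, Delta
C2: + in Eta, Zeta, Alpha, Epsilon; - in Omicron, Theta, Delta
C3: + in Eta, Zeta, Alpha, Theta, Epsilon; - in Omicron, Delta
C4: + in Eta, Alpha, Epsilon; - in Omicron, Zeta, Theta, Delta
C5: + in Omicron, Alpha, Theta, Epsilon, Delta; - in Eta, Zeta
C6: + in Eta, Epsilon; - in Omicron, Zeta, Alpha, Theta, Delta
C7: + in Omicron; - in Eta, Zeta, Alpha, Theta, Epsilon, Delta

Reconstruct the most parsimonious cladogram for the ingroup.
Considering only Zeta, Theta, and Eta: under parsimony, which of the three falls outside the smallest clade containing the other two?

Theta

Character polarity is set by the outgroup: the derived state is whichever differs from the outgroup's state, so for C5, C7 the derived state is '-', and for the remaining characters it is '+'.
C1 (derived state '+') is unique to Epsilon (autapomorphy; uninformative for grouping).
C2 (derived state '+') is shared by Alpha, Epsilon, Eta, and Zeta — a synapomorphy uniting that clade.
C3 (derived state '+') is shared by Alpha, Epsilon, Eta, Theta, and Zeta — a synapomorphy uniting that clade.
C4 (derived state '+') is shared by Alpha, Epsilon, and Eta — a synapomorphy uniting that clade.
C5 (state '-') occurs in Eta and Zeta but conflicts with the nesting implied by the other characters — most parsimoniously interpreted as homoplasy.
C6 (derived state '+') is shared by Epsilon and Eta — a synapomorphy uniting that clade.
All ingroup taxa share the derived state '-' for C7; it defines the ingroup but does not resolve relationships within it.
Most parsimonious ingroup topology: (((((Eta,Epsilon),Alpha),Zeta),Theta),Delta).
Zeta and Eta share a more recent common ancestor with each other than either does with Theta, so Theta is the least closely related of the three.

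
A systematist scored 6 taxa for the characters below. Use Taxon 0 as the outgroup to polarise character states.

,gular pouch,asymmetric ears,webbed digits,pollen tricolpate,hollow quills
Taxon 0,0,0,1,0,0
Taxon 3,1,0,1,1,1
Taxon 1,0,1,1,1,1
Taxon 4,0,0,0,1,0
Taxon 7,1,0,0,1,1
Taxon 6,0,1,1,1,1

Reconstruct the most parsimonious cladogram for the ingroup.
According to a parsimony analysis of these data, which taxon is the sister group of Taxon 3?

Taxon 7

Character polarity is set by the outgroup: the derived state is whichever differs from the outgroup's state, so for webbed digits the derived state is '0', and for the remaining characters it is '1'.
gular pouch: derived state '1' in Taxon 3 and Taxon 7 only — synapomorphy for {Taxon 3, Taxon 7}.
asymmetric ears (derived state '1') is shared by Taxon 1 and Taxon 6 — a synapomorphy uniting that clade.
webbed digits (state '0') occurs in Taxon 4 and Taxon 7 but conflicts with the nesting implied by the other characters — most parsimoniously interpreted as homoplasy.
All ingroup taxa share the derived state '1' for pollen tricolpate; it defines the ingroup but does not resolve relationships within it.
hollow quills: derived state '1' in Taxon 1, Taxon 3, Taxon 6, and Taxon 7 only — synapomorphy for {Taxon 1, Taxon 3, Taxon 6, Taxon 7}.
Most parsimonious ingroup topology: (((Taxon 3,Taxon 7),(Taxon 1,Taxon 6)),Taxon 4).
Taxon 3 and Taxon 7 form a cherry on this tree, so they are sister taxa.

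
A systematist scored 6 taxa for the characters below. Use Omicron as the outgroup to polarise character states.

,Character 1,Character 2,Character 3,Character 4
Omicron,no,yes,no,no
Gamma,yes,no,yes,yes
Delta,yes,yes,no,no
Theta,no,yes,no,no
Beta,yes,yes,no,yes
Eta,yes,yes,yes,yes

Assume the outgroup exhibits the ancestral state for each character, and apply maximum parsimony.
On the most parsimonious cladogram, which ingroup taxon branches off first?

Character polarity is set by the outgroup: the derived state is whichever differs from the outgroup's state, so for Character 2 the derived state is 'no', and for the remaining characters it is 'yes'.
Character 1 (derived state 'yes') is shared by Beta, Delta, Eta, and Gamma — a synapomorphy uniting that clade.
Character 2 (derived state 'no') is unique to Gamma (autapomorphy; uninformative for grouping).
Only Eta and Gamma show the derived state 'yes' for Character 3, supporting them as a clade.
Only Beta, Eta, and Gamma show the derived state 'yes' for Character 4, supporting them as a clade.
Most parsimonious ingroup topology: ((((Gamma,Eta),Beta),Delta),Theta).
Theta is sister to the clade containing all other ingroup taxa, so it is the earliest-diverging (most basal) ingroup lineage.

Theta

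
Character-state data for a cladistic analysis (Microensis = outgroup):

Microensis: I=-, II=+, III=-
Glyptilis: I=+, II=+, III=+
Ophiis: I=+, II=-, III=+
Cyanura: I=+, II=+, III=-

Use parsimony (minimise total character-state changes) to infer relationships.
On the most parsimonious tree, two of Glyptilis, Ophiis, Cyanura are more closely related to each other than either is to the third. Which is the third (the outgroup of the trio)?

Character polarity is set by the outgroup: the derived state is whichever differs from the outgroup's state, so for II the derived state is '-', and for the remaining characters it is '+'.
All ingroup taxa share the derived state '+' for I; it defines the ingroup but does not resolve relationships within it.
II (derived state '-') is unique to Ophiis (autapomorphy; uninformative for grouping).
Only Glyptilis and Ophiis show the derived state '+' for III, supporting them as a clade.
Most parsimonious ingroup topology: ((Glyptilis,Ophiis),Cyanura).
Glyptilis and Ophiis share a more recent common ancestor with each other than either does with Cyanura, so Cyanura is the least closely related of the three.

Cyanura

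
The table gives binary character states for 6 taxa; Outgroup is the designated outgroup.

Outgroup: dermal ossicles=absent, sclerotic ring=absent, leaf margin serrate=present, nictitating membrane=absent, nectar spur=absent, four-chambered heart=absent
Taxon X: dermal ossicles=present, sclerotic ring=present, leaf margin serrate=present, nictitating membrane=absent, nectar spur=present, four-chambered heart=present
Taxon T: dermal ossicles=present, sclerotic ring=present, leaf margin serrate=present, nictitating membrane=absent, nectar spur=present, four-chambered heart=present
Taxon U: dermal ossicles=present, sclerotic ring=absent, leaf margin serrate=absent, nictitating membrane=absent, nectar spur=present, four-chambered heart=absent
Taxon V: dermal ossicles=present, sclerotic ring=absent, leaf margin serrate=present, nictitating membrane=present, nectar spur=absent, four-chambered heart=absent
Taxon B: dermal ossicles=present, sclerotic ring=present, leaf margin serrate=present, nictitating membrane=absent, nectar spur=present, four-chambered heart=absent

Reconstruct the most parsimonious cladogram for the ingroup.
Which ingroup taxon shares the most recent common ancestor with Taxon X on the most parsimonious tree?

Taxon T

Character polarity is set by the outgroup: the derived state is whichever differs from the outgroup's state, so for leaf margin serrate the derived state is 'absent', and for the remaining characters it is 'present'.
dermal ossicles (derived state 'present') is shared by all ingroup taxa — unites the whole ingroup.
Only Taxon B, Taxon T, and Taxon X show the derived state 'present' for sclerotic ring, supporting them as a clade.
leaf margin serrate: derived state 'absent' in Taxon U only — an autapomorphy, so it tells us nothing about relationships among taxa.
nictitating membrane: derived state 'present' in Taxon V only — an autapomorphy, so it tells us nothing about relationships among taxa.
nectar spur: derived state 'present' in Taxon B, Taxon T, Taxon U, and Taxon X only — synapomorphy for {Taxon B, Taxon T, Taxon U, Taxon X}.
Only Taxon T and Taxon X show the derived state 'present' for four-chambered heart, supporting them as a clade.
Most parsimonious ingroup topology: ((((Taxon X,Taxon T),Taxon B),Taxon U),Taxon V).
Taxon X and Taxon T form a cherry on this tree, so they are sister taxa.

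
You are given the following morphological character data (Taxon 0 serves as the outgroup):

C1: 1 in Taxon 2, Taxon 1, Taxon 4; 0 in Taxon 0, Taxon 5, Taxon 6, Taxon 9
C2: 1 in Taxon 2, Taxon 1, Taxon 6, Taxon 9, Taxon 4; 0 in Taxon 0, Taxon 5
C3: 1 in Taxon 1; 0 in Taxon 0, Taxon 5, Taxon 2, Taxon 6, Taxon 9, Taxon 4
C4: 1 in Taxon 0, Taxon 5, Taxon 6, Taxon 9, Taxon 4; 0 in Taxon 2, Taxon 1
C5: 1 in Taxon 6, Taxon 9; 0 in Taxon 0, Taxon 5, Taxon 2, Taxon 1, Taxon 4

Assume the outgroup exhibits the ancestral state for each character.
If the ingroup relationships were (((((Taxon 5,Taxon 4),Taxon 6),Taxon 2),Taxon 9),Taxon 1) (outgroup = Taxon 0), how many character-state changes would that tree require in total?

Map each character onto (((((Taxon 5,Taxon 4),Taxon 6),Taxon 2),Taxon 9),Taxon 1) (rooted by Taxon 0) and count the minimum state changes it requires (Fitch parsimony):
C1: 3; C2: 2; C3: 1; C4: 2; C5: 2.
Total tree length = 10.

10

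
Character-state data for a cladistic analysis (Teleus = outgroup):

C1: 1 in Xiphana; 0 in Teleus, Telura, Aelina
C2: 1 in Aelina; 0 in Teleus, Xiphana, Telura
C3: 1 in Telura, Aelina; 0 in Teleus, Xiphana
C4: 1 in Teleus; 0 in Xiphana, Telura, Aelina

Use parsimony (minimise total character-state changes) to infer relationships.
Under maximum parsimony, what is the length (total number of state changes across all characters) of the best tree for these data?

Character polarity is set by the outgroup: the derived state is whichever differs from the outgroup's state, so for C4 the derived state is '0', and for the remaining characters it is '1'.
C1 (derived state '1') is unique to Xiphana (autapomorphy; uninformative for grouping).
C2: derived state '1' in Aelina only — an autapomorphy, so it tells us nothing about relationships among taxa.
C3 (derived state '1') is shared by Aelina and Telura — a synapomorphy uniting that clade.
C4 (derived state '0') is shared by all ingroup taxa — unites the whole ingroup.
Most parsimonious ingroup topology: (Xiphana,(Telura,Aelina)).
Changes per character on this tree: C1: 1; C2: 1; C3: 1; C4: 1.
Total = 4.

4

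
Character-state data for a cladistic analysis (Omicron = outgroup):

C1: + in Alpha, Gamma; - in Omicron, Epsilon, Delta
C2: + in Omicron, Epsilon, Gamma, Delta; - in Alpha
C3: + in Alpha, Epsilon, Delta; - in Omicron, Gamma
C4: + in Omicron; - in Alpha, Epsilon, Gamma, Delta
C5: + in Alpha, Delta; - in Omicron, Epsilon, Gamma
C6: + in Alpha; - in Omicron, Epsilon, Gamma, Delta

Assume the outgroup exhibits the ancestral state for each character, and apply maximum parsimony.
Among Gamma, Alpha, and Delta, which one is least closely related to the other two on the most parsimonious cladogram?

Character polarity is set by the outgroup: the derived state is whichever differs from the outgroup's state, so for C2, C4 the derived state is '-', and for the remaining characters it is '+'.
C1 (state '+') occurs in Alpha and Gamma but conflicts with the nesting implied by the other characters — most parsimoniously interpreted as homoplasy.
C2: derived state '-' in Alpha only — an autapomorphy, so it tells us nothing about relationships among taxa.
C3: derived state '+' in Alpha, Delta, and Epsilon only — synapomorphy for {Alpha, Delta, Epsilon}.
C4 (derived state '-') is shared by all ingroup taxa — unites the whole ingroup.
C5: derived state '+' in Alpha and Delta only — synapomorphy for {Alpha, Delta}.
C6: derived state '+' in Alpha only — an autapomorphy, so it tells us nothing about relationships among taxa.
Most parsimonious ingroup topology: (((Alpha,Delta),Epsilon),Gamma).
Alpha and Delta share a more recent common ancestor with each other than either does with Gamma, so Gamma is the least closely related of the three.

Gamma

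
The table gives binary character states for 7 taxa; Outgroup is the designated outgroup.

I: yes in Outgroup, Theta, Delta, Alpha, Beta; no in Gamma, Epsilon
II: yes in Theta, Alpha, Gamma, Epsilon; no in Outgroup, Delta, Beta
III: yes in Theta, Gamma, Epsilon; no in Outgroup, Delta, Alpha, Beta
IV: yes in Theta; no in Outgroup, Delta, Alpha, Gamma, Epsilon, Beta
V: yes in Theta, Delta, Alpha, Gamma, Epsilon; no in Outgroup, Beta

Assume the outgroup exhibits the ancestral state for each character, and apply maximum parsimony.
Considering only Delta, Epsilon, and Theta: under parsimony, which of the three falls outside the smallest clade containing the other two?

Character polarity is set by the outgroup: the derived state is whichever differs from the outgroup's state, so for I the derived state is 'no', and for the remaining characters it is 'yes'.
Only Epsilon and Gamma show the derived state 'no' for I, supporting them as a clade.
II (derived state 'yes') is shared by Alpha, Epsilon, Gamma, and Theta — a synapomorphy uniting that clade.
III (derived state 'yes') is shared by Epsilon, Gamma, and Theta — a synapomorphy uniting that clade.
IV (derived state 'yes') is unique to Theta (autapomorphy; uninformative for grouping).
V (derived state 'yes') is shared by Alpha, Delta, Epsilon, Gamma, and Theta — a synapomorphy uniting that clade.
Most parsimonious ingroup topology: ((((Theta,(Gamma,Epsilon)),Alpha),Delta),Beta).
Theta and Epsilon share a more recent common ancestor with each other than either does with Delta, so Delta is the least closely related of the three.

Delta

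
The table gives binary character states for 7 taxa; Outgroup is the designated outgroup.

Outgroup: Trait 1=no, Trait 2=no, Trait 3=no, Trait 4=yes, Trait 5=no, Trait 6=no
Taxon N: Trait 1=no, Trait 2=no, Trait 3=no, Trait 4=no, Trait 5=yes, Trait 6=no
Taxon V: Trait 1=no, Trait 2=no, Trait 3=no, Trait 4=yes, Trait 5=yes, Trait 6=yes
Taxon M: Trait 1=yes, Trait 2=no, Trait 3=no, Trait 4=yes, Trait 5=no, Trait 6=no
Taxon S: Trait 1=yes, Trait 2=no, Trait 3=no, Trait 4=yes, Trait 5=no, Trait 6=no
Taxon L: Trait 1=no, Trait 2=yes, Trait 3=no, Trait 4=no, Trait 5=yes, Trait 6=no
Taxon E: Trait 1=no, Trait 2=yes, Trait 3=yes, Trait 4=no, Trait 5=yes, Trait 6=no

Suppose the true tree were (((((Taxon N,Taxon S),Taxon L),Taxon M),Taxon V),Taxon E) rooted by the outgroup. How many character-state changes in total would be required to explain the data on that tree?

Map each character onto (((((Taxon N,Taxon S),Taxon L),Taxon M),Taxon V),Taxon E) (rooted by Outgroup) and count the minimum state changes it requires (Fitch parsimony):
Trait 1: 2; Trait 2: 2; Trait 3: 1; Trait 4: 3; Trait 5: 3; Trait 6: 1.
Total tree length = 12.

12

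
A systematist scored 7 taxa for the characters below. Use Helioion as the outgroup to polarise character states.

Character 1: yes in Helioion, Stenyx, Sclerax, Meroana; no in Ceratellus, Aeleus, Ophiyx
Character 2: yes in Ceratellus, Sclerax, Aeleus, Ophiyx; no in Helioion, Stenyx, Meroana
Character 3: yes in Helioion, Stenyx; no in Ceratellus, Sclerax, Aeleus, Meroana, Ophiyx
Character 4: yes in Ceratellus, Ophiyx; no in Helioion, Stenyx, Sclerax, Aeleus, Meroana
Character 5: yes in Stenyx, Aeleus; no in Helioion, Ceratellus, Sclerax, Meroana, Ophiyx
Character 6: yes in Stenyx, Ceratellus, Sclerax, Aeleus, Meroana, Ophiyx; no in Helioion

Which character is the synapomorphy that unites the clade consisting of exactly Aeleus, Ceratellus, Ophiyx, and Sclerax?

Character polarity is set by the outgroup: the derived state is whichever differs from the outgroup's state, so for Character 1, Character 3 the derived state is 'no', and for the remaining characters it is 'yes'.
Character 1: derived state 'no' in Aeleus, Ceratellus, and Ophiyx only — synapomorphy for {Aeleus, Ceratellus, Ophiyx}.
Character 2 (derived state 'yes') is shared by Aeleus, Ceratellus, Ophiyx, and Sclerax — a synapomorphy uniting that clade.
Only Aeleus, Ceratellus, Meroana, Ophiyx, and Sclerax show the derived state 'no' for Character 3, supporting them as a clade.
Character 4: derived state 'yes' in Ceratellus and Ophiyx only — synapomorphy for {Ceratellus, Ophiyx}.
Character 5 (state 'yes') occurs in Aeleus and Stenyx but conflicts with the nesting implied by the other characters — most parsimoniously interpreted as homoplasy.
All ingroup taxa share the derived state 'yes' for Character 6; it defines the ingroup but does not resolve relationships within it.
Most parsimonious ingroup topology: (Stenyx,((((Ceratellus,Ophiyx),Aeleus),Sclerax),Meroana)).
The clade {Aeleus, Ceratellus, Ophiyx, Sclerax} is supported by Character 2: its derived state 'yes' occurs in exactly those taxa and in no other taxon (including the outgroup).

Character 2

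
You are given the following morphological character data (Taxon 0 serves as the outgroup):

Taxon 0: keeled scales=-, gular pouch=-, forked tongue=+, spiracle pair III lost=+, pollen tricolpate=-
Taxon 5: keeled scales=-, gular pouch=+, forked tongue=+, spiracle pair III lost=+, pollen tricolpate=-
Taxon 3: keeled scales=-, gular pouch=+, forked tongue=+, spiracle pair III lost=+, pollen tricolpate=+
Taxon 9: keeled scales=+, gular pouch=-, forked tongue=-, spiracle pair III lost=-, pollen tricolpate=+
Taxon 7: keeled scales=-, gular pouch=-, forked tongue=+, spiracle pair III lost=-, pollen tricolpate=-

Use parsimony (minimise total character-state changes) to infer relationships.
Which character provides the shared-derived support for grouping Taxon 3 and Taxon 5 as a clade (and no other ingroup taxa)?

Character polarity is set by the outgroup: the derived state is whichever differs from the outgroup's state, so for forked tongue, spiracle pair III lost the derived state is '-', and for the remaining characters it is '+'.
keeled scales (derived state '+') is unique to Taxon 9 (autapomorphy; uninformative for grouping).
Only Taxon 3 and Taxon 5 show the derived state '+' for gular pouch, supporting them as a clade.
forked tongue (derived state '-') is unique to Taxon 9 (autapomorphy; uninformative for grouping).
spiracle pair III lost: derived state '-' in Taxon 7 and Taxon 9 only — synapomorphy for {Taxon 7, Taxon 9}.
pollen tricolpate groups Taxon 3 and Taxon 9, which is incompatible with the clades supported by the remaining characters; treating it as convergent (homoplasy) costs fewer steps than any alternative tree.
Most parsimonious ingroup topology: ((Taxon 5,Taxon 3),(Taxon 9,Taxon 7)).
The clade {Taxon 3, Taxon 5} is supported by gular pouch: its derived state '+' occurs in exactly those taxa and in no other taxon (including the outgroup).

gular pouch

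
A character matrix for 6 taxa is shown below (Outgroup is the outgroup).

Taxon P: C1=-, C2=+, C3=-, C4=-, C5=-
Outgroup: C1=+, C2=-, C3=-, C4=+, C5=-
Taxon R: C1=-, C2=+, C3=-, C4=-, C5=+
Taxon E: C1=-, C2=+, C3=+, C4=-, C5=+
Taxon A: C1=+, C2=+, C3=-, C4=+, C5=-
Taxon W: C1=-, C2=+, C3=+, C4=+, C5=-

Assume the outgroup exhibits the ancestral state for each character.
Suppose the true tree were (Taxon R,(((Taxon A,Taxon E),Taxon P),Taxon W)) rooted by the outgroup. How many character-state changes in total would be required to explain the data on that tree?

Map each character onto (Taxon R,(((Taxon A,Taxon E),Taxon P),Taxon W)) (rooted by Outgroup) and count the minimum state changes it requires (Fitch parsimony):
C1: 2; C2: 1; C3: 2; C4: 3; C5: 2.
Total tree length = 10.

10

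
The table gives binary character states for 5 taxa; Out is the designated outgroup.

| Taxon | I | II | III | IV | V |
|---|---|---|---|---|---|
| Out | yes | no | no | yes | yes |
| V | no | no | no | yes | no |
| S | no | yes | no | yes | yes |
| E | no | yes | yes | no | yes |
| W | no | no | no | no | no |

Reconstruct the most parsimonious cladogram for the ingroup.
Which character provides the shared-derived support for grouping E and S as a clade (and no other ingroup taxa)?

Character polarity is set by the outgroup: the derived state is whichever differs from the outgroup's state, so for I, IV, V the derived state is 'no', and for the remaining characters it is 'yes'.
All ingroup taxa share the derived state 'no' for I; it defines the ingroup but does not resolve relationships within it.
Only E and S show the derived state 'yes' for II, supporting them as a clade.
III: derived state 'yes' in E only — an autapomorphy, so it tells us nothing about relationships among taxa.
IV groups E and W, which is incompatible with the clades supported by the remaining characters; treating it as convergent (homoplasy) costs fewer steps than any alternative tree.
V: derived state 'no' in V and W only — synapomorphy for {V, W}.
Most parsimonious ingroup topology: ((S,E),(W,V)).
The clade {E, S} is supported by II: its derived state 'yes' occurs in exactly those taxa and in no other taxon (including the outgroup).

II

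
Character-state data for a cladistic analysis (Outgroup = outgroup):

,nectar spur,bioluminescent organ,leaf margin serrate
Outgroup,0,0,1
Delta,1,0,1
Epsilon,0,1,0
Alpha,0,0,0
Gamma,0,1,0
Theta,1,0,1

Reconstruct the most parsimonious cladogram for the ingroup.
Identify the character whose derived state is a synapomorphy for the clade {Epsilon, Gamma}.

bioluminescent organ

Character polarity is set by the outgroup: the derived state is whichever differs from the outgroup's state, so for leaf margin serrate the derived state is '0', and for the remaining characters it is '1'.
nectar spur: derived state '1' in Delta and Theta only — synapomorphy for {Delta, Theta}.
bioluminescent organ: derived state '1' in Epsilon and Gamma only — synapomorphy for {Epsilon, Gamma}.
leaf margin serrate (derived state '0') is shared by Alpha, Epsilon, and Gamma — a synapomorphy uniting that clade.
Most parsimonious ingroup topology: ((Delta,Theta),((Epsilon,Gamma),Alpha)).
The clade {Epsilon, Gamma} is supported by bioluminescent organ: its derived state '1' occurs in exactly those taxa and in no other taxon (including the outgroup).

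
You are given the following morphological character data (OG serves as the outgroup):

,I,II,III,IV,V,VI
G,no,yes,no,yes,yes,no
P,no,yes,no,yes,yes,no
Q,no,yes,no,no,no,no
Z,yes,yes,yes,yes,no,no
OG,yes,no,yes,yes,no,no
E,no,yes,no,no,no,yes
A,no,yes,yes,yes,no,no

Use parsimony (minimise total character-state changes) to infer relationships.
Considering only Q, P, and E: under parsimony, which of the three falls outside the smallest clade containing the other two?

P

Character polarity is set by the outgroup: the derived state is whichever differs from the outgroup's state, so for I, III, IV the derived state is 'no', and for the remaining characters it is 'yes'.
I: derived state 'no' in A, E, G, P, and Q only — synapomorphy for {A, E, G, P, Q}.
All ingroup taxa share the derived state 'yes' for II; it defines the ingroup but does not resolve relationships within it.
III: derived state 'no' in E, G, P, and Q only — synapomorphy for {E, G, P, Q}.
IV (derived state 'no') is shared by E and Q — a synapomorphy uniting that clade.
V (derived state 'yes') is shared by G and P — a synapomorphy uniting that clade.
VI: derived state 'yes' in E only — an autapomorphy, so it tells us nothing about relationships among taxa.
Most parsimonious ingroup topology: ((((E,Q),(G,P)),A),Z).
Q and E share a more recent common ancestor with each other than either does with P, so P is the least closely related of the three.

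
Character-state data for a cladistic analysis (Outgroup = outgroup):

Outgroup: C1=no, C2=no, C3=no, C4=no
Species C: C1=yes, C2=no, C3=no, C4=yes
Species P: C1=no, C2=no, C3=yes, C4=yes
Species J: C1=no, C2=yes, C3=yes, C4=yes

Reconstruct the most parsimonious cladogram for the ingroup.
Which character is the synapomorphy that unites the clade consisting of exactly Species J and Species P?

C3

The outgroup has state 'no' for every character, so 'yes' is the derived state throughout.
C1 (derived state 'yes') is unique to Species C (autapomorphy; uninformative for grouping).
C2 (derived state 'yes') is unique to Species J (autapomorphy; uninformative for grouping).
C3 (derived state 'yes') is shared by Species J and Species P — a synapomorphy uniting that clade.
All ingroup taxa share the derived state 'yes' for C4; it defines the ingroup but does not resolve relationships within it.
Most parsimonious ingroup topology: (Species C,(Species P,Species J)).
The clade {Species J, Species P} is supported by C3: its derived state 'yes' occurs in exactly those taxa and in no other taxon (including the outgroup).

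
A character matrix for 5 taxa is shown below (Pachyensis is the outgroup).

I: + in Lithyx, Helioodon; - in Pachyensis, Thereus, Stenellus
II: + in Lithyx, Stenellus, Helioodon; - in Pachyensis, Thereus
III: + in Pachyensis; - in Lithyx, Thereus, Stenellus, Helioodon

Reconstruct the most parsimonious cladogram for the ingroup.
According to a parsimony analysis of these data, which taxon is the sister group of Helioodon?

Lithyx

Character polarity is set by the outgroup: the derived state is whichever differs from the outgroup's state, so for III the derived state is '-', and for the remaining characters it is '+'.
Only Helioodon and Lithyx show the derived state '+' for I, supporting them as a clade.
Only Helioodon, Lithyx, and Stenellus show the derived state '+' for II, supporting them as a clade.
All ingroup taxa share the derived state '-' for III; it defines the ingroup but does not resolve relationships within it.
Most parsimonious ingroup topology: (((Lithyx,Helioodon),Stenellus),Thereus).
Helioodon and Lithyx form a cherry on this tree, so they are sister taxa.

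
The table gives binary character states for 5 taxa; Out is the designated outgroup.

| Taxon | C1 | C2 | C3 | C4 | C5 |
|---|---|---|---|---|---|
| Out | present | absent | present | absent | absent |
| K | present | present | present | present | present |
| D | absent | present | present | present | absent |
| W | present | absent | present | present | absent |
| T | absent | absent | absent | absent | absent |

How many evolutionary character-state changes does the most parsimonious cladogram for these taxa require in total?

6

Character polarity is set by the outgroup: the derived state is whichever differs from the outgroup's state, so for C1, C3 the derived state is 'absent', and for the remaining characters it is 'present'.
C1 groups D and T, which is incompatible with the clades supported by the remaining characters; treating it as convergent (homoplasy) costs fewer steps than any alternative tree.
C2 (derived state 'present') is shared by D and K — a synapomorphy uniting that clade.
C3: derived state 'absent' in T only — an autapomorphy, so it tells us nothing about relationships among taxa.
C4: derived state 'present' in D, K, and W only — synapomorphy for {D, K, W}.
C5: derived state 'present' in K only — an autapomorphy, so it tells us nothing about relationships among taxa.
Most parsimonious ingroup topology: (((K,D),W),T).
Changes per character on this tree: C1: 2; C2: 1; C3: 1; C4: 1; C5: 1.
Total = 6.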